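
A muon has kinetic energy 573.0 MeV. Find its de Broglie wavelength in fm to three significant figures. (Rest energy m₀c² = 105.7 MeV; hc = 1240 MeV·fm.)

λ = 1.85 fm

Total energy E = KE + m₀c² = 573.0 + 105.7 = 678.7 MeV.
(pc)² = E² − (m₀c²)² = (678.7)² − (105.7)² = 4.495 × 10⁵ MeV², so pc = 670.4 MeV.
λ = hc/(pc) = 1240 MeV·fm / 670.4 MeV = 1.85 fm.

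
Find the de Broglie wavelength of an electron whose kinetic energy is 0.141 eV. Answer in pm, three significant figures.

λ = 3270 pm

KE = 0.141 eV = 2.259 × 10⁻²⁰ J.
p = √(2mKE) = √(2 × 9.109 × 10⁻³¹ × 2.259 × 10⁻²⁰) = 2.029 × 10⁻²⁵ kg·m/s.
λ = h/p = 6.626 × 10⁻³⁴ / 2.029 × 10⁻²⁵ = 3.27 × 10⁻⁹ m = 3270 pm.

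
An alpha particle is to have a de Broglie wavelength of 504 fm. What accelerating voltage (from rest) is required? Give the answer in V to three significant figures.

p = h/λ = 6.626 × 10⁻³⁴ / 5.040 × 10⁻¹³ = 1.315 × 10⁻²¹ kg·m/s.
KE = p²/(2m) = 1.301 × 10⁻¹⁶ J.
V = KE/2e = 1.301 × 10⁻¹⁶ / (2 × 1.602 × 10⁻¹⁹) = 406 V.

V = 406 V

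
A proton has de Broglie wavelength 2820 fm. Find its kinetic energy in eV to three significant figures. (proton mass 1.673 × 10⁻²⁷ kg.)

p = h/λ = 6.626 × 10⁻³⁴ / 2.820 × 10⁻¹² = 2.350 × 10⁻²² kg·m/s.
KE = p²/(2m) = (2.350 × 10⁻²²)² / (2 × 1.673 × 10⁻²⁷) = 1.650 × 10⁻¹⁷ J = 103 eV.

KE = 103 eV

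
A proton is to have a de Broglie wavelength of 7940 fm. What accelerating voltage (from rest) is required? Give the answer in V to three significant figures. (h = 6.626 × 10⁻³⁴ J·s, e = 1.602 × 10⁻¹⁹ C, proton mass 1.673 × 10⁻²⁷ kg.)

V = 13.0 V

p = h/λ = 6.626 × 10⁻³⁴ / 7.940 × 10⁻¹² = 8.345 × 10⁻²³ kg·m/s.
KE = p²/(2m) = 2.081 × 10⁻¹⁸ J.
V = KE/e = 2.081 × 10⁻¹⁸ / (1.602 × 10⁻¹⁹) = 13.0 V.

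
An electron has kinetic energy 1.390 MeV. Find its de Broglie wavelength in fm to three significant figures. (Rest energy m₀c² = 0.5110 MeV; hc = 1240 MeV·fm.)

λ = 677 fm

Total energy E = KE + m₀c² = 1.390 + 0.5110 = 1.9010 MeV.
(pc)² = E² − (m₀c²)² = (1.9010)² − (0.5110)² = 3.353 MeV², so pc = 1.831 MeV.
λ = hc/(pc) = 1240 MeV·fm / 1.831 MeV = 677 fm.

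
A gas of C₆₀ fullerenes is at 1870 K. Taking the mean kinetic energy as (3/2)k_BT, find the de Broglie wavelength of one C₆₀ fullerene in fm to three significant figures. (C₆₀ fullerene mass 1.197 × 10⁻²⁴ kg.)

λ = 2180 fm

KE = (3/2)k_BT = 1.5 × 1.381 × 10⁻²³ × 1870 = 3.874 × 10⁻²⁰ J.
p = √(2mKE) = √(2 × 1.197 × 10⁻²⁴ × 3.874 × 10⁻²⁰) = 3.045 × 10⁻²² kg·m/s.
λ = h/p = 2.18 × 10⁻¹² m = 2180 fm.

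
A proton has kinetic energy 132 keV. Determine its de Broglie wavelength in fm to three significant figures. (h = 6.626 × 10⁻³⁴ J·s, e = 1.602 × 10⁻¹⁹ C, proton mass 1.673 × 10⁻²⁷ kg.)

λ = 78.8 fm

KE = 132 keV = 2.115 × 10⁻¹⁴ J.
p = √(2mKE) = √(2 × 1.673 × 10⁻²⁷ × 2.115 × 10⁻¹⁴) = 8.412 × 10⁻²¹ kg·m/s.
λ = h/p = 6.626 × 10⁻³⁴ / 8.412 × 10⁻²¹ = 7.88 × 10⁻¹⁴ m = 78.8 fm.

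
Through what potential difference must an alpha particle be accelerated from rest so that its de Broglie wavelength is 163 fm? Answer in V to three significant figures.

p = h/λ = 6.626 × 10⁻³⁴ / 1.630 × 10⁻¹³ = 4.065 × 10⁻²¹ kg·m/s.
KE = p²/(2m) = 1.243 × 10⁻¹⁵ J.
V = KE/2e = 1.243 × 10⁻¹⁵ / (2 × 1.602 × 10⁻¹⁹) = 3880 V.

V = 3880 V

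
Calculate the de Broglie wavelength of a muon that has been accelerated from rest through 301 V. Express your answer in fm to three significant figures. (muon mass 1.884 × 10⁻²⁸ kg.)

KE = eV = 1.602 × 10⁻¹⁹ × 301.0 = 4.822 × 10⁻¹⁷ J.
p = √(2mKE) = √(2 × 1.884 × 10⁻²⁸ × 4.822 × 10⁻¹⁷) = 1.348 × 10⁻²² kg·m/s.
λ = h/p = 6.626 × 10⁻³⁴ / 1.348 × 10⁻²² = 4.92 × 10⁻¹² m = 4920 fm.

λ = 4920 fm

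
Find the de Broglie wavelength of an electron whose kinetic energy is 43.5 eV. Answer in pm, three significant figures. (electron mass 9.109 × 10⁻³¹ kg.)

λ = 186 pm

KE = 43.5 eV = 6.969 × 10⁻¹⁸ J.
p = √(2mKE) = √(2 × 9.109 × 10⁻³¹ × 6.969 × 10⁻¹⁸) = 3.563 × 10⁻²⁴ kg·m/s.
λ = h/p = 6.626 × 10⁻³⁴ / 3.563 × 10⁻²⁴ = 1.86 × 10⁻¹⁰ m = 186 pm.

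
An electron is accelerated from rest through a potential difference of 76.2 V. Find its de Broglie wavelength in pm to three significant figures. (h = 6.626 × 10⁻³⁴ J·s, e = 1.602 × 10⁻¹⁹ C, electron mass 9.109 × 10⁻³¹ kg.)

KE = eV = 1.602 × 10⁻¹⁹ × 76.20 = 1.221 × 10⁻¹⁷ J.
p = √(2mKE) = √(2 × 9.109 × 10⁻³¹ × 1.221 × 10⁻¹⁷) = 4.716 × 10⁻²⁴ kg·m/s.
λ = h/p = 6.626 × 10⁻³⁴ / 4.716 × 10⁻²⁴ = 1.41 × 10⁻¹⁰ m = 141 pm.

λ = 141 pm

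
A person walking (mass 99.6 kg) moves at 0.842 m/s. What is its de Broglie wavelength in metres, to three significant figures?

p = mv = 99.6 × 0.842 = 8.386 × 10¹ kg·m/s.
λ = h/p = 6.626 × 10⁻³⁴ / 8.386 × 10¹ = 7.90 × 10⁻³⁶ m.

λ = 7.90 × 10⁻³⁶ m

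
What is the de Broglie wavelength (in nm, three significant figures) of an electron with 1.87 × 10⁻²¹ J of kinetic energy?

p = √(2mKE) = √(2 × 9.109 × 10⁻³¹ × 1.870 × 10⁻²¹) = 5.837 × 10⁻²⁶ kg·m/s.
λ = h/p = 6.626 × 10⁻³⁴ / 5.837 × 10⁻²⁶ = 1.14 × 10⁻⁸ m = 11.4 nm.

λ = 11.4 nm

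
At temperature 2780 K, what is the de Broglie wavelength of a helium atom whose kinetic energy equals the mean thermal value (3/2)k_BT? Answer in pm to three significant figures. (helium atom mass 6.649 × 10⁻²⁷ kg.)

KE = (3/2)k_BT = 1.5 × 1.381 × 10⁻²³ × 2780 = 5.759 × 10⁻²⁰ J.
p = √(2mKE) = √(2 × 6.649 × 10⁻²⁷ × 5.759 × 10⁻²⁰) = 2.767 × 10⁻²³ kg·m/s.
λ = h/p = 2.39 × 10⁻¹¹ m = 23.9 pm.

λ = 23.9 pm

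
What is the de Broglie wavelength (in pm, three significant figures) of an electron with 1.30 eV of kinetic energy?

λ = 1080 pm

KE = 1.30 eV = 2.083 × 10⁻¹⁹ J.
p = √(2mKE) = √(2 × 9.109 × 10⁻³¹ × 2.083 × 10⁻¹⁹) = 6.160 × 10⁻²⁵ kg·m/s.
λ = h/p = 6.626 × 10⁻³⁴ / 6.160 × 10⁻²⁵ = 1.08 × 10⁻⁹ m = 1080 pm.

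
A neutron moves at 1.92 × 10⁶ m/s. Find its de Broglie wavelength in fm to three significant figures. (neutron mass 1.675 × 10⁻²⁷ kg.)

λ = 206 fm

p = mv = 1.675 × 10⁻²⁷ × 1.92 × 10⁶ = 3.216 × 10⁻²¹ kg·m/s.
λ = h/p = 6.626 × 10⁻³⁴ / 3.216 × 10⁻²¹ = 2.06 × 10⁻¹³ m = 206 fm.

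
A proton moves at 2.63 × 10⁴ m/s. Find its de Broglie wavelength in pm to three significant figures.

p = mv = 1.673 × 10⁻²⁷ × 2.63 × 10⁴ = 4.400 × 10⁻²³ kg·m/s.
λ = h/p = 6.626 × 10⁻³⁴ / 4.400 × 10⁻²³ = 1.51 × 10⁻¹¹ m = 15.1 pm.

λ = 15.1 pm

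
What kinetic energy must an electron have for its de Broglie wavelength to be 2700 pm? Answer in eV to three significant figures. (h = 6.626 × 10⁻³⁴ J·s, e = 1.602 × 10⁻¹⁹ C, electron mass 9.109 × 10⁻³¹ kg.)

p = h/λ = 6.626 × 10⁻³⁴ / 2.700 × 10⁻⁹ = 2.454 × 10⁻²⁵ kg·m/s.
KE = p²/(2m) = (2.454 × 10⁻²⁵)² / (2 × 9.109 × 10⁻³¹) = 3.306 × 10⁻²⁰ J = 0.206 eV.

KE = 0.206 eV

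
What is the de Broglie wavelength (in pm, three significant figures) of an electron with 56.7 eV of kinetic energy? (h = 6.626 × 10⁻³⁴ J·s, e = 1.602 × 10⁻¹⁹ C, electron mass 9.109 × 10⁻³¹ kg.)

KE = 56.7 eV = 9.083 × 10⁻¹⁸ J.
p = √(2mKE) = √(2 × 9.109 × 10⁻³¹ × 9.083 × 10⁻¹⁸) = 4.068 × 10⁻²⁴ kg·m/s.
λ = h/p = 6.626 × 10⁻³⁴ / 4.068 × 10⁻²⁴ = 1.63 × 10⁻¹⁰ m = 163 pm.

λ = 163 pm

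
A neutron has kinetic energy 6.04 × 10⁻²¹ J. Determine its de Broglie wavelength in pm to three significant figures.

λ = 147 pm

p = √(2mKE) = √(2 × 1.675 × 10⁻²⁷ × 6.040 × 10⁻²¹) = 4.498 × 10⁻²⁴ kg·m/s.
λ = h/p = 6.626 × 10⁻³⁴ / 4.498 × 10⁻²⁴ = 1.47 × 10⁻¹⁰ m = 147 pm.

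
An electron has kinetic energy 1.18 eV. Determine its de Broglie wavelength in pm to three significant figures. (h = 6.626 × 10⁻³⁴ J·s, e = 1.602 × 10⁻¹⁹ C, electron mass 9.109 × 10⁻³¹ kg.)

λ = 1130 pm

KE = 1.18 eV = 1.890 × 10⁻¹⁹ J.
p = √(2mKE) = √(2 × 9.109 × 10⁻³¹ × 1.890 × 10⁻¹⁹) = 5.868 × 10⁻²⁵ kg·m/s.
λ = h/p = 6.626 × 10⁻³⁴ / 5.868 × 10⁻²⁵ = 1.13 × 10⁻⁹ m = 1130 pm.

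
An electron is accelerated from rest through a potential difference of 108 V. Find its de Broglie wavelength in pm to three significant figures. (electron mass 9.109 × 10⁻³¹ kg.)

λ = 118 pm

KE = eV = 1.602 × 10⁻¹⁹ × 108.0 = 1.730 × 10⁻¹⁷ J.
p = √(2mKE) = √(2 × 9.109 × 10⁻³¹ × 1.730 × 10⁻¹⁷) = 5.614 × 10⁻²⁴ kg·m/s.
λ = h/p = 6.626 × 10⁻³⁴ / 5.614 × 10⁻²⁴ = 1.18 × 10⁻¹⁰ m = 118 pm.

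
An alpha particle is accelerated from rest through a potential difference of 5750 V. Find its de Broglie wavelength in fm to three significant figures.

KE = 2eV = 2 × 1.602 × 10⁻¹⁹ × 5750 = 1.842 × 10⁻¹⁵ J.
p = √(2mKE) = √(2 × 6.645 × 10⁻²⁷ × 1.842 × 10⁻¹⁵) = 4.948 × 10⁻²¹ kg·m/s.
λ = h/p = 6.626 × 10⁻³⁴ / 4.948 × 10⁻²¹ = 1.34 × 10⁻¹³ m = 134 fm.

λ = 134 fm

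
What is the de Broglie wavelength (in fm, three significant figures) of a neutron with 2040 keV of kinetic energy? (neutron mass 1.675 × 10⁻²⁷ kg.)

λ = 20.0 fm

KE = 2040 keV = 3.268 × 10⁻¹³ J.
p = √(2mKE) = √(2 × 1.675 × 10⁻²⁷ × 3.268 × 10⁻¹³) = 3.309 × 10⁻²⁰ kg·m/s.
λ = h/p = 6.626 × 10⁻³⁴ / 3.309 × 10⁻²⁰ = 2.00 × 10⁻¹⁴ m = 20.0 fm.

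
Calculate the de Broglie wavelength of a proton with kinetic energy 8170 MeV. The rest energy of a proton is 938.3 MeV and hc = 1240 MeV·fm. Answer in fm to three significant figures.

Total energy E = KE + m₀c² = 8170 + 938.3 = 9108.3 MeV.
(pc)² = E² − (m₀c²)² = (9108.3)² − (938.3)² = 8.208 × 10⁷ MeV², so pc = 9060 MeV.
λ = hc/(pc) = 1240 MeV·fm / 9060 MeV = 0.137 fm.

λ = 0.137 fm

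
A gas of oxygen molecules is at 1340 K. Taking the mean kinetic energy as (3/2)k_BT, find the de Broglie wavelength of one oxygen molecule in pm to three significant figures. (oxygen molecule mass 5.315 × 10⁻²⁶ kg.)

λ = 12.2 pm

KE = (3/2)k_BT = 1.5 × 1.381 × 10⁻²³ × 1340 = 2.776 × 10⁻²⁰ J.
p = √(2mKE) = √(2 × 5.315 × 10⁻²⁶ × 2.776 × 10⁻²⁰) = 5.432 × 10⁻²³ kg·m/s.
λ = h/p = 1.22 × 10⁻¹¹ m = 12.2 pm.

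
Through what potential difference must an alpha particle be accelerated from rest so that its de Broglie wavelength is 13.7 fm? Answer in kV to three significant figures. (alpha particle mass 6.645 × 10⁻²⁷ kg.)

V = 549 kV

p = h/λ = 6.626 × 10⁻³⁴ / 1.370 × 10⁻¹⁴ = 4.836 × 10⁻²⁰ kg·m/s.
KE = p²/(2m) = 1.760 × 10⁻¹³ J.
V = KE/2e = 1.760 × 10⁻¹³ / (2 × 1.602 × 10⁻¹⁹) = 549 kV.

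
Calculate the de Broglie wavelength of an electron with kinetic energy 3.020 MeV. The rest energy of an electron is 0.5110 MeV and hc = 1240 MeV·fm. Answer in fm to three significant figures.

λ = 355 fm

Total energy E = KE + m₀c² = 3.020 + 0.5110 = 3.5310 MeV.
(pc)² = E² − (m₀c²)² = (3.5310)² − (0.5110)² = 12.21 MeV², so pc = 3.494 MeV.
λ = hc/(pc) = 1240 MeV·fm / 3.494 MeV = 355 fm.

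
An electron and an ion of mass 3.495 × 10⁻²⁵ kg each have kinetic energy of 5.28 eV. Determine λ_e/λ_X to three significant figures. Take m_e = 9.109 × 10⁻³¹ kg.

At fixed KE, p = √(2mKE) so λ = h/p ∝ 1/√m.
λ_e/λ_X = √(m_X/m_e) = √(3.495 × 10⁻²⁵/9.109 × 10⁻³¹) = √(3.837 × 10⁵) = 619.

λ_e/λ_X = 619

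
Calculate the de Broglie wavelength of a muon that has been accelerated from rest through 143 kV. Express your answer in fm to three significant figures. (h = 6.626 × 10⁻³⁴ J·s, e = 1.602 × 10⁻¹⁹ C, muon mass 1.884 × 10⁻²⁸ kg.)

λ = 226 fm

KE = eV = 1.602 × 10⁻¹⁹ × 1.430 × 10⁵ = 2.291 × 10⁻¹⁴ J.
p = √(2mKE) = √(2 × 1.884 × 10⁻²⁸ × 2.291 × 10⁻¹⁴) = 2.938 × 10⁻²¹ kg·m/s.
λ = h/p = 6.626 × 10⁻³⁴ / 2.938 × 10⁻²¹ = 2.26 × 10⁻¹³ m = 226 fm.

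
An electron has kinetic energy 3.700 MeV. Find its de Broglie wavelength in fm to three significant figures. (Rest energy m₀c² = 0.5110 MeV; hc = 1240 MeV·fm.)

λ = 297 fm

Total energy E = KE + m₀c² = 3.700 + 0.5110 = 4.2110 MeV.
(pc)² = E² − (m₀c²)² = (4.2110)² − (0.5110)² = 17.47 MeV², so pc = 4.180 MeV.
λ = hc/(pc) = 1240 MeV·fm / 4.180 MeV = 297 fm.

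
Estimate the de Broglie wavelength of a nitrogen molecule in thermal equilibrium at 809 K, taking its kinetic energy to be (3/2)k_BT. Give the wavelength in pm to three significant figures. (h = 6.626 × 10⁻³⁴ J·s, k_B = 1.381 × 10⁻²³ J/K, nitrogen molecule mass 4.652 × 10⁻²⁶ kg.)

λ = 16.8 pm

KE = (3/2)k_BT = 1.5 × 1.381 × 10⁻²³ × 809 = 1.676 × 10⁻²⁰ J.
p = √(2mKE) = √(2 × 4.652 × 10⁻²⁶ × 1.676 × 10⁻²⁰) = 3.949 × 10⁻²³ kg·m/s.
λ = h/p = 1.68 × 10⁻¹¹ m = 16.8 pm.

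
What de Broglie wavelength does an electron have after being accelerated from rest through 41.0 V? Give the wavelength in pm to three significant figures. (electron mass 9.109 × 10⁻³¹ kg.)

λ = 192 pm

KE = eV = 1.602 × 10⁻¹⁹ × 41.00 = 6.568 × 10⁻¹⁸ J.
p = √(2mKE) = √(2 × 9.109 × 10⁻³¹ × 6.568 × 10⁻¹⁸) = 3.459 × 10⁻²⁴ kg·m/s.
λ = h/p = 6.626 × 10⁻³⁴ / 3.459 × 10⁻²⁴ = 1.92 × 10⁻¹⁰ m = 192 pm.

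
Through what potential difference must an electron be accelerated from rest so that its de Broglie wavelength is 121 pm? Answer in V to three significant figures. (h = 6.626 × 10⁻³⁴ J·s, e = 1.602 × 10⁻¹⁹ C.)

V = 103 V

p = h/λ = 6.626 × 10⁻³⁴ / 1.210 × 10⁻¹⁰ = 5.476 × 10⁻²⁴ kg·m/s.
KE = p²/(2m) = 1.646 × 10⁻¹⁷ J.
V = KE/e = 1.646 × 10⁻¹⁷ / (1.602 × 10⁻¹⁹) = 103 V.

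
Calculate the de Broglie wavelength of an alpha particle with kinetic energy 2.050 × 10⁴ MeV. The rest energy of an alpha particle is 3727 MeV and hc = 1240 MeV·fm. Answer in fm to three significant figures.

λ = 0.0518 fm

Total energy E = KE + m₀c² = 2.050 × 10⁴ + 3727 = 24227 MeV.
(pc)² = E² − (m₀c²)² = (24227)² − (3727)² = 5.731 × 10⁸ MeV², so pc = 2.394 × 10⁴ MeV.
λ = hc/(pc) = 1240 MeV·fm / 2.394 × 10⁴ MeV = 0.0518 fm.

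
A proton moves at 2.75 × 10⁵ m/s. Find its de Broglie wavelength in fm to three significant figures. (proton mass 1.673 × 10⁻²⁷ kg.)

λ = 1440 fm

p = mv = 1.673 × 10⁻²⁷ × 2.75 × 10⁵ = 4.601 × 10⁻²² kg·m/s.
λ = h/p = 6.626 × 10⁻³⁴ / 4.601 × 10⁻²² = 1.44 × 10⁻¹² m = 1440 fm.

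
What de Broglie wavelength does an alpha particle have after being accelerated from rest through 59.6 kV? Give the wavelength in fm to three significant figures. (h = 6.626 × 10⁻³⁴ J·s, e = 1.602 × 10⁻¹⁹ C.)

λ = 41.6 fm

KE = 2eV = 2 × 1.602 × 10⁻¹⁹ × 5.960 × 10⁴ = 1.910 × 10⁻¹⁴ J.
p = √(2mKE) = √(2 × 6.645 × 10⁻²⁷ × 1.910 × 10⁻¹⁴) = 1.593 × 10⁻²⁰ kg·m/s.
λ = h/p = 6.626 × 10⁻³⁴ / 1.593 × 10⁻²⁰ = 4.16 × 10⁻¹⁴ m = 41.6 fm.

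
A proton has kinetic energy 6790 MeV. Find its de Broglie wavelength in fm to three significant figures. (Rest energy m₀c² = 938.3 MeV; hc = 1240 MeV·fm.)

Total energy E = KE + m₀c² = 6790 + 938.3 = 7728.3 MeV.
(pc)² = E² − (m₀c²)² = (7728.3)² − (938.3)² = 5.885 × 10⁷ MeV², so pc = 7671 MeV.
λ = hc/(pc) = 1240 MeV·fm / 7671 MeV = 0.162 fm.

λ = 0.162 fm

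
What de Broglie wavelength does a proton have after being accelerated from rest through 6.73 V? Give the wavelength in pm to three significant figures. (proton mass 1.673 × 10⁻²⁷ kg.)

λ = 11.0 pm

KE = eV = 1.602 × 10⁻¹⁹ × 6.730 = 1.078 × 10⁻¹⁸ J.
p = √(2mKE) = √(2 × 1.673 × 10⁻²⁷ × 1.078 × 10⁻¹⁸) = 6.006 × 10⁻²³ kg·m/s.
λ = h/p = 6.626 × 10⁻³⁴ / 6.006 × 10⁻²³ = 1.10 × 10⁻¹¹ m = 11.0 pm.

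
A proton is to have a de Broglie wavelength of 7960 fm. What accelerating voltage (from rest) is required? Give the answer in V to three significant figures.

V = 12.9 V

p = h/λ = 6.626 × 10⁻³⁴ / 7.960 × 10⁻¹² = 8.324 × 10⁻²³ kg·m/s.
KE = p²/(2m) = 2.071 × 10⁻¹⁸ J.
V = KE/e = 2.071 × 10⁻¹⁸ / (1.602 × 10⁻¹⁹) = 12.9 V.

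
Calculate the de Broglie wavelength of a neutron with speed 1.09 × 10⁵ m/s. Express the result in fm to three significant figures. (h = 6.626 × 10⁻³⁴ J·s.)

λ = 3630 fm

p = mv = 1.675 × 10⁻²⁷ × 1.09 × 10⁵ = 1.826 × 10⁻²² kg·m/s.
λ = h/p = 6.626 × 10⁻³⁴ / 1.826 × 10⁻²² = 3.63 × 10⁻¹² m = 3630 fm.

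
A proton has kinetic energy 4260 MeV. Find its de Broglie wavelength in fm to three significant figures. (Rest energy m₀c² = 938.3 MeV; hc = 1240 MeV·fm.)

λ = 0.243 fm

Total energy E = KE + m₀c² = 4260 + 938.3 = 5198.3 MeV.
(pc)² = E² − (m₀c²)² = (5198.3)² − (938.3)² = 2.614 × 10⁷ MeV², so pc = 5113 MeV.
λ = hc/(pc) = 1240 MeV·fm / 5113 MeV = 0.243 fm.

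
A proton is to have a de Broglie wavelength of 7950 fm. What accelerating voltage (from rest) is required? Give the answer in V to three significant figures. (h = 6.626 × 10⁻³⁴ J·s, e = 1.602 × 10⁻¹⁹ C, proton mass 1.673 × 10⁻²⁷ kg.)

p = h/λ = 6.626 × 10⁻³⁴ / 7.950 × 10⁻¹² = 8.335 × 10⁻²³ kg·m/s.
KE = p²/(2m) = 2.076 × 10⁻¹⁸ J.
V = KE/e = 2.076 × 10⁻¹⁸ / (1.602 × 10⁻¹⁹) = 13.0 V.

V = 13.0 V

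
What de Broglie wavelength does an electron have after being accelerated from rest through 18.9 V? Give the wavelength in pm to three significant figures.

λ = 282 pm

KE = eV = 1.602 × 10⁻¹⁹ × 18.90 = 3.028 × 10⁻¹⁸ J.
p = √(2mKE) = √(2 × 9.109 × 10⁻³¹ × 3.028 × 10⁻¹⁸) = 2.349 × 10⁻²⁴ kg·m/s.
λ = h/p = 6.626 × 10⁻³⁴ / 2.349 × 10⁻²⁴ = 2.82 × 10⁻¹⁰ m = 282 pm.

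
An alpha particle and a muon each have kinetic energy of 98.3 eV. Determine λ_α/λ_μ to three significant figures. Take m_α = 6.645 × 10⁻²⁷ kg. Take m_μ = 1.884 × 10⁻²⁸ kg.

At fixed KE, p = √(2mKE) so λ = h/p ∝ 1/√m.
λ_α/λ_μ = √(m_μ/m_α) = √(1.884 × 10⁻²⁸/6.645 × 10⁻²⁷) = √(0.02835) = 0.168.

λ_α/λ_μ = 0.168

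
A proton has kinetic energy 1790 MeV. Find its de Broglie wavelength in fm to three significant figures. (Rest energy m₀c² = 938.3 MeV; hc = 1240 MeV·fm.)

λ = 0.484 fm

Total energy E = KE + m₀c² = 1790 + 938.3 = 2728.3 MeV.
(pc)² = E² − (m₀c²)² = (2728.3)² − (938.3)² = 6.563 × 10⁶ MeV², so pc = 2562 MeV.
λ = hc/(pc) = 1240 MeV·fm / 2562 MeV = 0.484 fm.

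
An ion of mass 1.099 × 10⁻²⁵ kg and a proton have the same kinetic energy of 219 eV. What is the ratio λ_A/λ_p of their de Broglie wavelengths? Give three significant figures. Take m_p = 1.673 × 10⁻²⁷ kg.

At fixed KE, p = √(2mKE) so λ = h/p ∝ 1/√m.
λ_A/λ_p = √(m_p/m_A) = √(1.673 × 10⁻²⁷/1.099 × 10⁻²⁵) = √(0.01522) = 0.123.

λ_A/λ_p = 0.123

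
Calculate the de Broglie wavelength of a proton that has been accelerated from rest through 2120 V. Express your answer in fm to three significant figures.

λ = 622 fm

KE = eV = 1.602 × 10⁻¹⁹ × 2120 = 3.396 × 10⁻¹⁶ J.
p = √(2mKE) = √(2 × 1.673 × 10⁻²⁷ × 3.396 × 10⁻¹⁶) = 1.066 × 10⁻²¹ kg·m/s.
λ = h/p = 6.626 × 10⁻³⁴ / 1.066 × 10⁻²¹ = 6.22 × 10⁻¹³ m = 622 fm.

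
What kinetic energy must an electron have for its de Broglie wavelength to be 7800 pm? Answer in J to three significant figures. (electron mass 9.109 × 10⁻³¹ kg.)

p = h/λ = 6.626 × 10⁻³⁴ / 7.800 × 10⁻⁹ = 8.495 × 10⁻²⁶ kg·m/s.
KE = p²/(2m) = (8.495 × 10⁻²⁶)² / (2 × 9.109 × 10⁻³¹) = 3.961 × 10⁻²¹ J = 3.96 × 10⁻²¹ J.

KE = 3.96 × 10⁻²¹ J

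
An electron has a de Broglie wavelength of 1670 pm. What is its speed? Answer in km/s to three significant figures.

v = 436 km/s

p = h/λ = 6.626 × 10⁻³⁴ / 1.670 × 10⁻⁹ = 3.968 × 10⁻²⁵ kg·m/s.
v = p/m = 3.968 × 10⁻²⁵ / 9.109 × 10⁻³¹ = 4.36 × 10⁵ m/s = 436 km/s.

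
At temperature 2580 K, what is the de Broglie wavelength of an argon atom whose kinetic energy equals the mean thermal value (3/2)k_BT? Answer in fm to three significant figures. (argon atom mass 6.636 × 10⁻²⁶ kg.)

KE = (3/2)k_BT = 1.5 × 1.381 × 10⁻²³ × 2580 = 5.344 × 10⁻²⁰ J.
p = √(2mKE) = √(2 × 6.636 × 10⁻²⁶ × 5.344 × 10⁻²⁰) = 8.422 × 10⁻²³ kg·m/s.
λ = h/p = 7.87 × 10⁻¹² m = 7870 fm.

λ = 7870 fm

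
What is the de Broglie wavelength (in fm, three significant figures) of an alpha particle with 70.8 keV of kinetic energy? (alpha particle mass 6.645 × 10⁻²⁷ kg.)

KE = 70.8 keV = 1.134 × 10⁻¹⁴ J.
p = √(2mKE) = √(2 × 6.645 × 10⁻²⁷ × 1.134 × 10⁻¹⁴) = 1.228 × 10⁻²⁰ kg·m/s.
λ = h/p = 6.626 × 10⁻³⁴ / 1.228 × 10⁻²⁰ = 5.40 × 10⁻¹⁴ m = 54.0 fm.

λ = 54.0 fm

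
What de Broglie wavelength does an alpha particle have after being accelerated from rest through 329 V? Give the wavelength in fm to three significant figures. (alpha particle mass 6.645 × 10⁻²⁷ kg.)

KE = 2eV = 2 × 1.602 × 10⁻¹⁹ × 329.0 = 1.054 × 10⁻¹⁶ J.
p = √(2mKE) = √(2 × 6.645 × 10⁻²⁷ × 1.054 × 10⁻¹⁶) = 1.184 × 10⁻²¹ kg·m/s.
λ = h/p = 6.626 × 10⁻³⁴ / 1.184 × 10⁻²¹ = 5.60 × 10⁻¹³ m = 560 fm.

λ = 560 fm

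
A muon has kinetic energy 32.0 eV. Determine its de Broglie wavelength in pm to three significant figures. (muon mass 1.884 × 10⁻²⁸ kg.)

KE = 32.0 eV = 5.126 × 10⁻¹⁸ J.
p = √(2mKE) = √(2 × 1.884 × 10⁻²⁸ × 5.126 × 10⁻¹⁸) = 4.395 × 10⁻²³ kg·m/s.
λ = h/p = 6.626 × 10⁻³⁴ / 4.395 × 10⁻²³ = 1.51 × 10⁻¹¹ m = 15.1 pm.

λ = 15.1 pm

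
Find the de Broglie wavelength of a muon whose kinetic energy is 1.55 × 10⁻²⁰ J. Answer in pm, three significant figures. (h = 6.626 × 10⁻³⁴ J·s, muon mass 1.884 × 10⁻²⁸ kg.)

p = √(2mKE) = √(2 × 1.884 × 10⁻²⁸ × 1.550 × 10⁻²⁰) = 2.417 × 10⁻²⁴ kg·m/s.
λ = h/p = 6.626 × 10⁻³⁴ / 2.417 × 10⁻²⁴ = 2.74 × 10⁻¹⁰ m = 274 pm.

λ = 274 pm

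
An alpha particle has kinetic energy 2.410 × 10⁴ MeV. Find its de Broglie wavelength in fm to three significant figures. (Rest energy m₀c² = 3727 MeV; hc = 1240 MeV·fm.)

λ = 0.0450 fm

Total energy E = KE + m₀c² = 2.410 × 10⁴ + 3727 = 27827 MeV.
(pc)² = E² − (m₀c²)² = (27827)² − (3727)² = 7.605 × 10⁸ MeV², so pc = 2.758 × 10⁴ MeV.
λ = hc/(pc) = 1240 MeV·fm / 2.758 × 10⁴ MeV = 0.0450 fm.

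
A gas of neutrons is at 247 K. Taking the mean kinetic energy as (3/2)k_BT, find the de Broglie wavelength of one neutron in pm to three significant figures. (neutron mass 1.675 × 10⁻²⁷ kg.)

KE = (3/2)k_BT = 1.5 × 1.381 × 10⁻²³ × 247 = 5.117 × 10⁻²¹ J.
p = √(2mKE) = √(2 × 1.675 × 10⁻²⁷ × 5.117 × 10⁻²¹) = 4.140 × 10⁻²⁴ kg·m/s.
λ = h/p = 1.60 × 10⁻¹⁰ m = 160 pm.

λ = 160 pm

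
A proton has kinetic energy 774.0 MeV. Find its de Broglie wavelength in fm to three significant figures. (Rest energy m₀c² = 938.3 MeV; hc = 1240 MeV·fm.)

λ = 0.866 fm

Total energy E = KE + m₀c² = 774.0 + 938.3 = 1712.3 MeV.
(pc)² = E² − (m₀c²)² = (1712.3)² − (938.3)² = 2.052 × 10⁶ MeV², so pc = 1432 MeV.
λ = hc/(pc) = 1240 MeV·fm / 1432 MeV = 0.866 fm.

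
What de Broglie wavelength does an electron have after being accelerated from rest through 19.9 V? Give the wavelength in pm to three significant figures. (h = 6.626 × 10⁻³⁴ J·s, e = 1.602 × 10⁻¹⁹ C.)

KE = eV = 1.602 × 10⁻¹⁹ × 19.90 = 3.188 × 10⁻¹⁸ J.
p = √(2mKE) = √(2 × 9.109 × 10⁻³¹ × 3.188 × 10⁻¹⁸) = 2.410 × 10⁻²⁴ kg·m/s.
λ = h/p = 6.626 × 10⁻³⁴ / 2.410 × 10⁻²⁴ = 2.75 × 10⁻¹⁰ m = 275 pm.

λ = 275 pm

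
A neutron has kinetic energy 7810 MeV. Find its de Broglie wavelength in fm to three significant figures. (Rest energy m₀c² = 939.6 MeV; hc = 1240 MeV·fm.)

Total energy E = KE + m₀c² = 7810 + 939.6 = 8749.6 MeV.
(pc)² = E² − (m₀c²)² = (8749.6)² − (939.6)² = 7.567 × 10⁷ MeV², so pc = 8699 MeV.
λ = hc/(pc) = 1240 MeV·fm / 8699 MeV = 0.143 fm.

λ = 0.143 fm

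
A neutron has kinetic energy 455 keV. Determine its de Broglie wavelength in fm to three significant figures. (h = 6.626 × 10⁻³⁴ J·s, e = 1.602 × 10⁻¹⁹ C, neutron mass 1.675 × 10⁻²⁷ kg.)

KE = 455 keV = 7.289 × 10⁻¹⁴ J.
p = √(2mKE) = √(2 × 1.675 × 10⁻²⁷ × 7.289 × 10⁻¹⁴) = 1.563 × 10⁻²⁰ kg·m/s.
λ = h/p = 6.626 × 10⁻³⁴ / 1.563 × 10⁻²⁰ = 4.24 × 10⁻¹⁴ m = 42.4 fm.

λ = 42.4 fm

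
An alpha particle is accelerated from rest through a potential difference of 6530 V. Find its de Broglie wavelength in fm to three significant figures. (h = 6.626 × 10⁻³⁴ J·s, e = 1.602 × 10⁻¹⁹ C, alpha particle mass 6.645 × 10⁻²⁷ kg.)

KE = 2eV = 2 × 1.602 × 10⁻¹⁹ × 6530 = 2.092 × 10⁻¹⁵ J.
p = √(2mKE) = √(2 × 6.645 × 10⁻²⁷ × 2.092 × 10⁻¹⁵) = 5.273 × 10⁻²¹ kg·m/s.
λ = h/p = 6.626 × 10⁻³⁴ / 5.273 × 10⁻²¹ = 1.26 × 10⁻¹³ m = 126 fm.

λ = 126 fm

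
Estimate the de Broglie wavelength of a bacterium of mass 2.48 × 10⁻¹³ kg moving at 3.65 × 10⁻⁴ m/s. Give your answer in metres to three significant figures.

p = mv = 2.48 × 10⁻¹³ × 3.65 × 10⁻⁴ = 9.052 × 10⁻¹⁷ kg·m/s.
λ = h/p = 6.626 × 10⁻³⁴ / 9.052 × 10⁻¹⁷ = 7.32 × 10⁻¹⁸ m.

λ = 7.32 × 10⁻¹⁸ m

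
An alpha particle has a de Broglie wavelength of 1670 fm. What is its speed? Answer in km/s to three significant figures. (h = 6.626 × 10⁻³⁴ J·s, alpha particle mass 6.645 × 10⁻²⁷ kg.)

p = h/λ = 6.626 × 10⁻³⁴ / 1.670 × 10⁻¹² = 3.968 × 10⁻²² kg·m/s.
v = p/m = 3.968 × 10⁻²² / 6.645 × 10⁻²⁷ = 5.97 × 10⁴ m/s = 59.7 km/s.

v = 59.7 km/s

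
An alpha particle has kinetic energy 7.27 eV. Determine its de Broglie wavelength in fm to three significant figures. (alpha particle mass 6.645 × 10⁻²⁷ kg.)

KE = 7.27 eV = 1.165 × 10⁻¹⁸ J.
p = √(2mKE) = √(2 × 6.645 × 10⁻²⁷ × 1.165 × 10⁻¹⁸) = 1.244 × 10⁻²² kg·m/s.
λ = h/p = 6.626 × 10⁻³⁴ / 1.244 × 10⁻²² = 5.33 × 10⁻¹² m = 5330 fm.

λ = 5330 fm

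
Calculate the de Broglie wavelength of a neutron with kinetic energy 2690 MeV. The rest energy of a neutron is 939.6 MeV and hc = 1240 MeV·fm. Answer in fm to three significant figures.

Total energy E = KE + m₀c² = 2690 + 939.6 = 3629.6 MeV.
(pc)² = E² − (m₀c²)² = (3629.6)² − (939.6)² = 1.229 × 10⁷ MeV², so pc = 3506 MeV.
λ = hc/(pc) = 1240 MeV·fm / 3506 MeV = 0.354 fm.

λ = 0.354 fm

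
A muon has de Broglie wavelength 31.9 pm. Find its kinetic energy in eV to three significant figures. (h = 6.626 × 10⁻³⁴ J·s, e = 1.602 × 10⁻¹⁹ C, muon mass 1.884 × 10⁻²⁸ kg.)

KE = 7.15 eV

p = h/λ = 6.626 × 10⁻³⁴ / 3.190 × 10⁻¹¹ = 2.077 × 10⁻²³ kg·m/s.
KE = p²/(2m) = (2.077 × 10⁻²³)² / (2 × 1.884 × 10⁻²⁸) = 1.145 × 10⁻¹⁸ J = 7.15 eV.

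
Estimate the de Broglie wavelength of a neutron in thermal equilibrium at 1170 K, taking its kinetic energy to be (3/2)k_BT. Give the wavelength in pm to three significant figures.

λ = 73.5 pm

KE = (3/2)k_BT = 1.5 × 1.381 × 10⁻²³ × 1170 = 2.424 × 10⁻²⁰ J.
p = √(2mKE) = √(2 × 1.675 × 10⁻²⁷ × 2.424 × 10⁻²⁰) = 9.011 × 10⁻²⁴ kg·m/s.
λ = h/p = 7.35 × 10⁻¹¹ m = 73.5 pm.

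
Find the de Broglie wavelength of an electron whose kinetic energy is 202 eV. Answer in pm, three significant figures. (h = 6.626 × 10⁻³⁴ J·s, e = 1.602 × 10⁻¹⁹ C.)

KE = 202 eV = 3.236 × 10⁻¹⁷ J.
p = √(2mKE) = √(2 × 9.109 × 10⁻³¹ × 3.236 × 10⁻¹⁷) = 7.678 × 10⁻²⁴ kg·m/s.
λ = h/p = 6.626 × 10⁻³⁴ / 7.678 × 10⁻²⁴ = 8.63 × 10⁻¹¹ m = 86.3 pm.

λ = 86.3 pm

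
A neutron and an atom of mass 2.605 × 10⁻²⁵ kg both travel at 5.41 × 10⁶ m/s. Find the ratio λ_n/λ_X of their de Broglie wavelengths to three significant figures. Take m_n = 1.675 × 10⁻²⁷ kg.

At fixed v, p = mv so λ = h/(mv) ∝ 1/m.
λ_n/λ_X = m_X/m_n = 2.605 × 10⁻²⁵/1.675 × 10⁻²⁷ = 156.

λ_n/λ_X = 156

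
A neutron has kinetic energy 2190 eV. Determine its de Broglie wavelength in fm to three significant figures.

KE = 2190 eV = 3.508 × 10⁻¹⁶ J.
p = √(2mKE) = √(2 × 1.675 × 10⁻²⁷ × 3.508 × 10⁻¹⁶) = 1.084 × 10⁻²¹ kg·m/s.
λ = h/p = 6.626 × 10⁻³⁴ / 1.084 × 10⁻²¹ = 6.11 × 10⁻¹³ m = 611 fm.

λ = 611 fm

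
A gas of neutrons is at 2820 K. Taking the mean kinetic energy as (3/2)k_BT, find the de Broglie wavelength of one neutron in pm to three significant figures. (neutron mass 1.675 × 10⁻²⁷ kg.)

KE = (3/2)k_BT = 1.5 × 1.381 × 10⁻²³ × 2820 = 5.842 × 10⁻²⁰ J.
p = √(2mKE) = √(2 × 1.675 × 10⁻²⁷ × 5.842 × 10⁻²⁰) = 1.399 × 10⁻²³ kg·m/s.
λ = h/p = 4.74 × 10⁻¹¹ m = 47.4 pm.

λ = 47.4 pm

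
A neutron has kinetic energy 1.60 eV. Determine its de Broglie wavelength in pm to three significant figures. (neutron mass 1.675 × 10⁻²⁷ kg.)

λ = 22.6 pm

KE = 1.60 eV = 2.563 × 10⁻¹⁹ J.
p = √(2mKE) = √(2 × 1.675 × 10⁻²⁷ × 2.563 × 10⁻¹⁹) = 2.930 × 10⁻²³ kg·m/s.
λ = h/p = 6.626 × 10⁻³⁴ / 2.930 × 10⁻²³ = 2.26 × 10⁻¹¹ m = 22.6 pm.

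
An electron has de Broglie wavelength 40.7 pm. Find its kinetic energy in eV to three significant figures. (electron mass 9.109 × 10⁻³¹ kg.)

KE = 908 eV

p = h/λ = 6.626 × 10⁻³⁴ / 4.070 × 10⁻¹¹ = 1.628 × 10⁻²³ kg·m/s.
KE = p²/(2m) = (1.628 × 10⁻²³)² / (2 × 9.109 × 10⁻³¹) = 1.455 × 10⁻¹⁶ J = 908 eV.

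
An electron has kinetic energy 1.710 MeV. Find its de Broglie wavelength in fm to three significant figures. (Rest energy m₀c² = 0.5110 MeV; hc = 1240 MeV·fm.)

Total energy E = KE + m₀c² = 1.710 + 0.5110 = 2.2210 MeV.
(pc)² = E² − (m₀c²)² = (2.2210)² − (0.5110)² = 4.672 MeV², so pc = 2.161 MeV.
λ = hc/(pc) = 1240 MeV·fm / 2.161 MeV = 574 fm.

λ = 574 fm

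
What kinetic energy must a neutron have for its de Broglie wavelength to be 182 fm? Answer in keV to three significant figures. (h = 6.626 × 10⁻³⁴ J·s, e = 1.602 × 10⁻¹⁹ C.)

p = h/λ = 6.626 × 10⁻³⁴ / 1.820 × 10⁻¹³ = 3.641 × 10⁻²¹ kg·m/s.
KE = p²/(2m) = (3.641 × 10⁻²¹)² / (2 × 1.675 × 10⁻²⁷) = 3.957 × 10⁻¹⁵ J = 24.7 keV.

KE = 24.7 keV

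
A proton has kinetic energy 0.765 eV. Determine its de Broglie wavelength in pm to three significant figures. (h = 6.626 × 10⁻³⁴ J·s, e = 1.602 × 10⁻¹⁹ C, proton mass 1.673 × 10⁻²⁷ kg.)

KE = 0.765 eV = 1.226 × 10⁻¹⁹ J.
p = √(2mKE) = √(2 × 1.673 × 10⁻²⁷ × 1.226 × 10⁻¹⁹) = 2.025 × 10⁻²³ kg·m/s.
λ = h/p = 6.626 × 10⁻³⁴ / 2.025 × 10⁻²³ = 3.27 × 10⁻¹¹ m = 32.7 pm.

λ = 32.7 pm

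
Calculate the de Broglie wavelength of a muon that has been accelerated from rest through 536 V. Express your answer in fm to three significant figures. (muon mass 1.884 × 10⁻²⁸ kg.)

KE = eV = 1.602 × 10⁻¹⁹ × 536.0 = 8.587 × 10⁻¹⁷ J.
p = √(2mKE) = √(2 × 1.884 × 10⁻²⁸ × 8.587 × 10⁻¹⁷) = 1.799 × 10⁻²² kg·m/s.
λ = h/p = 6.626 × 10⁻³⁴ / 1.799 × 10⁻²² = 3.68 × 10⁻¹² m = 3680 fm.

λ = 3680 fm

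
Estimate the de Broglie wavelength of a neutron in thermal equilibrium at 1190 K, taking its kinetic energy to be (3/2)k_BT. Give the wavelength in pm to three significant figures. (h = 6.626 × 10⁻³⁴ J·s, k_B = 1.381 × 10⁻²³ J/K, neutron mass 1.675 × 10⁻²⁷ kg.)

KE = (3/2)k_BT = 1.5 × 1.381 × 10⁻²³ × 1190 = 2.465 × 10⁻²⁰ J.
p = √(2mKE) = √(2 × 1.675 × 10⁻²⁷ × 2.465 × 10⁻²⁰) = 9.087 × 10⁻²⁴ kg·m/s.
λ = h/p = 7.29 × 10⁻¹¹ m = 72.9 pm.

λ = 72.9 pm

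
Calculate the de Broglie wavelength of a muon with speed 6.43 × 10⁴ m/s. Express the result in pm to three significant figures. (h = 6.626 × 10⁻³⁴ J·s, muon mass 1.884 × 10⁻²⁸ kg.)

λ = 54.7 pm

p = mv = 1.884 × 10⁻²⁸ × 6.43 × 10⁴ = 1.211 × 10⁻²³ kg·m/s.
λ = h/p = 6.626 × 10⁻³⁴ / 1.211 × 10⁻²³ = 5.47 × 10⁻¹¹ m = 54.7 pm.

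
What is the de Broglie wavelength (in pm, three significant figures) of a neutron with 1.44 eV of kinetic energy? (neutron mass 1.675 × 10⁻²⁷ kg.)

KE = 1.44 eV = 2.307 × 10⁻¹⁹ J.
p = √(2mKE) = √(2 × 1.675 × 10⁻²⁷ × 2.307 × 10⁻¹⁹) = 2.780 × 10⁻²³ kg·m/s.
λ = h/p = 6.626 × 10⁻³⁴ / 2.780 × 10⁻²³ = 2.38 × 10⁻¹¹ m = 23.8 pm.

λ = 23.8 pm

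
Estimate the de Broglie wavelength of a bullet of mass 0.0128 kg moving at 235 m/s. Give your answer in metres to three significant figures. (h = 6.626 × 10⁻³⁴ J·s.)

p = mv = 0.0128 × 235 = 3.008 kg·m/s.
λ = h/p = 6.626 × 10⁻³⁴ / 3.008 = 2.20 × 10⁻³⁴ m.

λ = 2.20 × 10⁻³⁴ m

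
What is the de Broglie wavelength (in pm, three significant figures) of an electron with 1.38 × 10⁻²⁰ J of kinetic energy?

p = √(2mKE) = √(2 × 9.109 × 10⁻³¹ × 1.380 × 10⁻²⁰) = 1.586 × 10⁻²⁵ kg·m/s.
λ = h/p = 6.626 × 10⁻³⁴ / 1.586 × 10⁻²⁵ = 4.18 × 10⁻⁹ m = 4180 pm.

λ = 4180 pm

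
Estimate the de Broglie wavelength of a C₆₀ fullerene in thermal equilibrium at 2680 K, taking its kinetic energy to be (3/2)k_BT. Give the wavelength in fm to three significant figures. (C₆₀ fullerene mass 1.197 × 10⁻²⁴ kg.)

KE = (3/2)k_BT = 1.5 × 1.381 × 10⁻²³ × 2680 = 5.552 × 10⁻²⁰ J.
p = √(2mKE) = √(2 × 1.197 × 10⁻²⁴ × 5.552 × 10⁻²⁰) = 3.646 × 10⁻²² kg·m/s.
λ = h/p = 1.82 × 10⁻¹² m = 1820 fm.

λ = 1820 fm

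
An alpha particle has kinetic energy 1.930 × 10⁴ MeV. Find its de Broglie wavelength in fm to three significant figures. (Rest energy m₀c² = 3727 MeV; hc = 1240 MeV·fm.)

λ = 0.0546 fm

Total energy E = KE + m₀c² = 1.930 × 10⁴ + 3727 = 23027 MeV.
(pc)² = E² − (m₀c²)² = (23027)² − (3727)² = 5.164 × 10⁸ MeV², so pc = 2.272 × 10⁴ MeV.
λ = hc/(pc) = 1240 MeV·fm / 2.272 × 10⁴ MeV = 0.0546 fm.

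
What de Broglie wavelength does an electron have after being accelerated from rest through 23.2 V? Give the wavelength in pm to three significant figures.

KE = eV = 1.602 × 10⁻¹⁹ × 23.20 = 3.717 × 10⁻¹⁸ J.
p = √(2mKE) = √(2 × 9.109 × 10⁻³¹ × 3.717 × 10⁻¹⁸) = 2.602 × 10⁻²⁴ kg·m/s.
λ = h/p = 6.626 × 10⁻³⁴ / 2.602 × 10⁻²⁴ = 2.55 × 10⁻¹⁰ m = 255 pm.

λ = 255 pm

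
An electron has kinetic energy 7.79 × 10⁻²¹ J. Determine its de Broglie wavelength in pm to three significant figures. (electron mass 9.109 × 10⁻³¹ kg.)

λ = 5560 pm

p = √(2mKE) = √(2 × 9.109 × 10⁻³¹ × 7.790 × 10⁻²¹) = 1.191 × 10⁻²⁵ kg·m/s.
λ = h/p = 6.626 × 10⁻³⁴ / 1.191 × 10⁻²⁵ = 5.56 × 10⁻⁹ m = 5560 pm.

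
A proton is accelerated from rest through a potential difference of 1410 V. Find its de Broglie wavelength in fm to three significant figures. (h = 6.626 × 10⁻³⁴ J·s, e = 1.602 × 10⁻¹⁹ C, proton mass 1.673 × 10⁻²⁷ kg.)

KE = eV = 1.602 × 10⁻¹⁹ × 1410 = 2.259 × 10⁻¹⁶ J.
p = √(2mKE) = √(2 × 1.673 × 10⁻²⁷ × 2.259 × 10⁻¹⁶) = 8.694 × 10⁻²² kg·m/s.
λ = h/p = 6.626 × 10⁻³⁴ / 8.694 × 10⁻²² = 7.62 × 10⁻¹³ m = 762 fm.

λ = 762 fm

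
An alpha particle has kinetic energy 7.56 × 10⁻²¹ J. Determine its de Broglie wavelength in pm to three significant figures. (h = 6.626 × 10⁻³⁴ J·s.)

λ = 66.1 pm

p = √(2mKE) = √(2 × 6.645 × 10⁻²⁷ × 7.560 × 10⁻²¹) = 1.002 × 10⁻²³ kg·m/s.
λ = h/p = 6.626 × 10⁻³⁴ / 1.002 × 10⁻²³ = 6.61 × 10⁻¹¹ m = 66.1 pm.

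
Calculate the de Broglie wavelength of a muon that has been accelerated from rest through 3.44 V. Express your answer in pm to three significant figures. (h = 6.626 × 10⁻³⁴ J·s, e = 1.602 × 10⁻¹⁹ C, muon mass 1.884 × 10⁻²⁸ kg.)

λ = 46.0 pm

KE = eV = 1.602 × 10⁻¹⁹ × 3.440 = 5.511 × 10⁻¹⁹ J.
p = √(2mKE) = √(2 × 1.884 × 10⁻²⁸ × 5.511 × 10⁻¹⁹) = 1.441 × 10⁻²³ kg·m/s.
λ = h/p = 6.626 × 10⁻³⁴ / 1.441 × 10⁻²³ = 4.60 × 10⁻¹¹ m = 46.0 pm.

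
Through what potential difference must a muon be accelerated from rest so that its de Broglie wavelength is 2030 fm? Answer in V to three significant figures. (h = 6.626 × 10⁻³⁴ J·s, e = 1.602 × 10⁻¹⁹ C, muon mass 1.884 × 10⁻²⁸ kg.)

p = h/λ = 6.626 × 10⁻³⁴ / 2.030 × 10⁻¹² = 3.264 × 10⁻²² kg·m/s.
KE = p²/(2m) = 2.827 × 10⁻¹⁶ J.
V = KE/e = 2.827 × 10⁻¹⁶ / (1.602 × 10⁻¹⁹) = 1760 V.

V = 1760 V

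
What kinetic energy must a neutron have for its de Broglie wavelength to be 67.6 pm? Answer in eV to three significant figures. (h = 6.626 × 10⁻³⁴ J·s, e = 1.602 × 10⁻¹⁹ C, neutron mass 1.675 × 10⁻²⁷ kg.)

p = h/λ = 6.626 × 10⁻³⁴ / 6.760 × 10⁻¹¹ = 9.802 × 10⁻²⁴ kg·m/s.
KE = p²/(2m) = (9.802 × 10⁻²⁴)² / (2 × 1.675 × 10⁻²⁷) = 2.868 × 10⁻²⁰ J = 0.179 eV.

KE = 0.179 eV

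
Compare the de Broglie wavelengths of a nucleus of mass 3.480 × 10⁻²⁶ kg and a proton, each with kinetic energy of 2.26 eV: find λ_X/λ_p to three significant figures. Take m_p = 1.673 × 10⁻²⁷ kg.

λ_X/λ_p = 0.219

At fixed KE, p = √(2mKE) so λ = h/p ∝ 1/√m.
λ_X/λ_p = √(m_p/m_X) = √(1.673 × 10⁻²⁷/3.480 × 10⁻²⁶) = √(0.04807) = 0.219.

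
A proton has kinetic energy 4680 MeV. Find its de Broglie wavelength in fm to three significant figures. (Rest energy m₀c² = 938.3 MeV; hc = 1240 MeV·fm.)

Total energy E = KE + m₀c² = 4680 + 938.3 = 5618.3 MeV.
(pc)² = E² − (m₀c²)² = (5618.3)² − (938.3)² = 3.068 × 10⁷ MeV², so pc = 5539 MeV.
λ = hc/(pc) = 1240 MeV·fm / 5539 MeV = 0.224 fm.

λ = 0.224 fm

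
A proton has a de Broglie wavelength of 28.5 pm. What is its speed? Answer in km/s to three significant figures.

p = h/λ = 6.626 × 10⁻³⁴ / 2.850 × 10⁻¹¹ = 2.325 × 10⁻²³ kg·m/s.
v = p/m = 2.325 × 10⁻²³ / 1.673 × 10⁻²⁷ = 1.39 × 10⁴ m/s = 13.9 km/s.

v = 13.9 km/s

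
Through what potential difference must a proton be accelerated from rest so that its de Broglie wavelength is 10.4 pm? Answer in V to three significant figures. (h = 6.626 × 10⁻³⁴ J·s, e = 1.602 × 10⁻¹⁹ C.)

p = h/λ = 6.626 × 10⁻³⁴ / 1.040 × 10⁻¹¹ = 6.371 × 10⁻²³ kg·m/s.
KE = p²/(2m) = 1.213 × 10⁻¹⁸ J.
V = KE/e = 1.213 × 10⁻¹⁸ / (1.602 × 10⁻¹⁹) = 7.57 V.

V = 7.57 V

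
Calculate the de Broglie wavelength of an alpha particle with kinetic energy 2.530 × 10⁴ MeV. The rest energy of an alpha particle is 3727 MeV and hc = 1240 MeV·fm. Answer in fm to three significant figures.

λ = 0.0431 fm

Total energy E = KE + m₀c² = 2.530 × 10⁴ + 3727 = 29027 MeV.
(pc)² = E² − (m₀c²)² = (29027)² − (3727)² = 8.287 × 10⁸ MeV², so pc = 2.879 × 10⁴ MeV.
λ = hc/(pc) = 1240 MeV·fm / 2.879 × 10⁴ MeV = 0.0431 fm.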